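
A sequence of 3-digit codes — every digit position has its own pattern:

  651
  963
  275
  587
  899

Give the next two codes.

101, 413

First digit: +3 each step, mod 10; 6, 9, 2, 5, 8 → 1 → 4.
Second digit: +1 each step, mod 10; 5, 6, 7, 8, 9 → 0 → 1.
Third digit: +2 each step, mod 10, so 1, 3, 5, 7, 9 → 1 → 3.
So the next two codes are 101 and 413.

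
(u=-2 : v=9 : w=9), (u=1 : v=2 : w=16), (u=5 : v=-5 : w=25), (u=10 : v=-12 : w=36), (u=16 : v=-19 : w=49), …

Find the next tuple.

U: -2, 1, 5, 10, 16 → 23 (differences are 3, 4, 5, … (increasing by 1 each time)).
V: 9, 2, -5, -12, -19 → -26 (−7 each step).
W: perfect squares: 3², 4², 5², …, so 9, 16, 25, 36, 49 → 64.
Combining the parts gives (u=23 : v=-26 : w=64).

(u=23 : v=-26 : w=64)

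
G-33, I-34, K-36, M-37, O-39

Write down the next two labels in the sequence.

For the letter, letters move forward 2 places in the alphabet: G, I, K, M, O → Q → S.
Second component: alternating steps +1, +2, +1, +2, …, so 33, 34, 36, 37, 39 → 40 → 42.
Putting the parts together: Q-40 and then S-42.

Q-40 then S-42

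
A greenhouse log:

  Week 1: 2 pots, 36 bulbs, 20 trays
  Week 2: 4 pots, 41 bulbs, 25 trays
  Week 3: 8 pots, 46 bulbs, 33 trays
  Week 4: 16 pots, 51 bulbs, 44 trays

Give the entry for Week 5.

Pots goes 2, 4, 8, 16 → 32 (×2 each step).
Bulbs: +5 each step; 36, 41, 46, 51 → 56.
Trays: differences are 5, 8, 11, … (increasing by 3 each time); 20, 25, 33, 44 → 58.
Combining the parts gives 32 pots, 56 bulbs, 58 trays.

32 pots, 56 bulbs, 58 trays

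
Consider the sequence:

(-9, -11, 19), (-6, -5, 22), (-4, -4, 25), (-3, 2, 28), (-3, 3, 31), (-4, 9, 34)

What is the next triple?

First slot: differences are 3, 2, 1, … (decreasing by 1 each time), so -9, -6, -4, -3, -3, -4 → -6.
Second slot: alternating steps +6, +1, +6, +1, …, so -11, -5, -4, 2, 3, 9 → 10.
For the third slot, +3 each step: 19, 22, 25, 28, 31, 34 → 37.
Combining the parts gives (-6, 10, 37).

(-6, 10, 37)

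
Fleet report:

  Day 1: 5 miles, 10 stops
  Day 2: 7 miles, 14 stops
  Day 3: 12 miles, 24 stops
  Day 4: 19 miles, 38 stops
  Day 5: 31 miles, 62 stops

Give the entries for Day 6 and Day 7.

50 miles, 100 stops; 81 miles, 162 stops

Miles goes 5, 7, 12, 19, 31 → 50 → 81 (each term is the sum of the two before it).
Stops — always 2 × the miles: 10, 14, 24, 38, 62 → 100 → 162.
So the next two rows are 50 miles, 100 stops and 81 miles, 162 stops.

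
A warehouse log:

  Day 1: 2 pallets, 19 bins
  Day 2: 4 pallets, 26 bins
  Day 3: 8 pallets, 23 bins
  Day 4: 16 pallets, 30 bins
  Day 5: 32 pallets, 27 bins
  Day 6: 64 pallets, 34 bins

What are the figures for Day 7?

128 pallets, 31 bins

Pallets: 2, 4, 8, 16, 32, 64 → 128 (×2 each step).
Bins goes 19, 26, 23, 30, 27, 34 → 31 (alternating steps +7, −3, +7, −3, …).
So the next line is 128 pallets, 31 bins.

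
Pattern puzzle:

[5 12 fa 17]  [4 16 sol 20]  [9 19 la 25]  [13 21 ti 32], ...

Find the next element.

First coordinate: each term is the sum of the two before it; 5, 4, 9, 13 → 22.
Second coordinate goes 12, 16, 19, 21 → 22 (differences are 4, 3, 2, … (decreasing by 1 each time)).
Note: runs through the solfège scale do→ti, so fa, sol, la, ti → do.
Fourth coordinate: 17, 20, 25, 32 → 41 (differences are 3, 5, 7, … (increasing by 2 each time)).
Combining the parts gives [22 22 do 41].

[22 22 do 41]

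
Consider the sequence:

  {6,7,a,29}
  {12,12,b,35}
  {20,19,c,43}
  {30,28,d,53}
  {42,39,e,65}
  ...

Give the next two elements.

First entry — differences are 6, 8, 10, … (increasing by 2 each time): 6, 12, 20, 30, 42 → 56 → 72.
Second entry: 7, 12, 19, 28, 39 → 52 → 67 (differences are 5, 7, 9, … (increasing by 2 each time)).
Letter goes a, b, c, d, e → f → g (letters move forward 1 place in the alphabet).
Fourth entry: 29, 35, 43, 53, 65 → 79 → 95 (differences are 6, 8, 10, … (increasing by 2 each time)).
Putting the parts together: {56,52,f,79} and then {72,67,g,95}.

{56,52,f,79}, {72,67,g,95}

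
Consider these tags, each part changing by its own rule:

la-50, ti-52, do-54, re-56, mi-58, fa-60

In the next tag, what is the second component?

62

For the note, runs through the solfège scale do→ti: la, ti, do, re, mi, fa → sol.
Second component goes 50, 52, 54, 56, 58, 60 → 62 (+2 each step).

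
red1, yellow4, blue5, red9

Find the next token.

yellow14

Colour goes red, yellow, blue, red → yellow (repeats red → yellow → blue).
Second component: 1, 4, 5, 9 → 14 (each term is the sum of the two before it).
So the next token is yellow14.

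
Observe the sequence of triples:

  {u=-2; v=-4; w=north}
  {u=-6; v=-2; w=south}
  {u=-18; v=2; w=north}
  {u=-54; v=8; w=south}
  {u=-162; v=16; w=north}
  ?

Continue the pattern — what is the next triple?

For the u, ×3 each step: -2, -6, -18, -54, -162 → -486.
V — differences are 2, 4, 6, … (increasing by 2 each time): -4, -2, 2, 8, 16 → 26.
W: north, south, north, south, north → south (alternates north ↔ south).
Putting it together: {u=-486; v=26; w=south}.

{u=-486; v=26; w=south}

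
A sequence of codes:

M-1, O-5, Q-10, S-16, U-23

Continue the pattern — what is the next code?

W-31

Letter: letters move forward 2 places in the alphabet; M, O, Q, S, U → W.
Second component: differences are 4, 5, 6, … (increasing by 1 each time); 1, 5, 10, 16, 23 → 31.
Combining the parts gives W-31.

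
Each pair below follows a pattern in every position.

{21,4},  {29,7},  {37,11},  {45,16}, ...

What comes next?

{53,22}

First part: +8 each step; 21, 29, 37, 45 → 53.
For the second part, differences are 3, 4, 5, … (increasing by 1 each time): 4, 7, 11, 16 → 22.
Putting it together: {53,22}.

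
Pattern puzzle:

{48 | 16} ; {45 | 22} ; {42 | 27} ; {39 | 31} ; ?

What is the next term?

{36 | 34}

First value: 48, 45, 42, 39 → 36 (−3 each step).
Second value: differences are 6, 5, 4, … (decreasing by 1 each time), so 16, 22, 27, 31 → 34.
Putting it together: {36 | 34}.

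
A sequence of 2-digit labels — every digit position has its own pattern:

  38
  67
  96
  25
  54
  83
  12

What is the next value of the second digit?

First digit: 3, 6, 9, 2, 5, 8, 1 → 4 (+3 each step, mod 10).
Second digit: −1 each step, mod 10; 8, 7, 6, 5, 4, 3, 2 → 1.

1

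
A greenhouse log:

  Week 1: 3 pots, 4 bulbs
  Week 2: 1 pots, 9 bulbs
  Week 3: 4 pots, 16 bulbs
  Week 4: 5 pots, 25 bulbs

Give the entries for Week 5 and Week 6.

Pots — each term is the sum of the two before it: 3, 1, 4, 5 → 9 → 14.
Bulbs: 4, 9, 16, 25 → 36 → 49 (perfect squares: 2², 3², 4², …).
Putting the parts together: 9 pots, 36 bulbs and then 14 pots, 49 bulbs.

9 pots, 36 bulbs; 14 pots, 49 bulbs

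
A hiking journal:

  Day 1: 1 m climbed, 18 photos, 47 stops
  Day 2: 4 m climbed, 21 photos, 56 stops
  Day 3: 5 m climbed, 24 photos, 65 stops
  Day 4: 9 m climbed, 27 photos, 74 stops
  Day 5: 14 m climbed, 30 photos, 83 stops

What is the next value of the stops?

92

Stops: +9 each step, so 47, 56, 65, 74, 83 → 92.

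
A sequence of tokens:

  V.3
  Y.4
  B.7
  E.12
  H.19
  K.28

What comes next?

N.39

Letter: V, Y, B, E, H, K → N (letters move forward 3 places in the alphabet, wrapping Z→A).
Second component: differences are 1, 3, 5, … (increasing by 2 each time); 3, 4, 7, 12, 19, 28 → 39.
Combining the parts gives N.39.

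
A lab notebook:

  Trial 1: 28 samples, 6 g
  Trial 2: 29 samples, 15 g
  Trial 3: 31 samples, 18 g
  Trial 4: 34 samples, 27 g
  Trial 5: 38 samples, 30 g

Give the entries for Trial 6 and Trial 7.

Samples goes 28, 29, 31, 34, 38 → 43 → 49 (differences are 1, 2, 3, … (increasing by 1 each time)).
G — alternating steps +9, +3, +9, +3, …: 6, 15, 18, 27, 30 → 39 → 42.
So the next two records are 43 samples, 39 g and 49 samples, 42 g.

43 samples, 39 g; 49 samples, 42 g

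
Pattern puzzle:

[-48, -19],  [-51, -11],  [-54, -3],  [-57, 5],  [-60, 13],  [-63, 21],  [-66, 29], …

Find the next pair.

First component goes -48, -51, -54, -57, -60, -63, -66 → -69 (−3 each step).
Second component — +8 each step: -19, -11, -3, 5, 13, 21, 29 → 37.
Combining the parts gives [-69, 37].

[-69, 37]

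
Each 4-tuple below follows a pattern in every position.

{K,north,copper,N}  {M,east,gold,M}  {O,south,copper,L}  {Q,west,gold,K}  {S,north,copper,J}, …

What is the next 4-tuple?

{U,east,gold,I}

First letter goes K, M, O, Q, S → U (letters move forward 2 places in the alphabet).
Direction: repeats north → east → south → west; north, east, south, west, north → east.
Metal goes copper, gold, copper, gold, copper → gold (alternates copper ↔ gold).
Second letter: letters move back 1 place in the alphabet, so N, M, L, K, J → I.
Combining the parts gives {U,east,gold,I}.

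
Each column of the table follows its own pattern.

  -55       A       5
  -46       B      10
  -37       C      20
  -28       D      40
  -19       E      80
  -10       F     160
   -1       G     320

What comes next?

First component — +9 each step: -55, -46, -37, -28, -19, -10, -1 → 8.
Letter goes A, B, C, D, E, F, G → H (letters move forward 1 place in the alphabet).
Third component goes 5, 10, 20, 40, 80, 160, 320 → 640 (×2 each step).
Combining the parts gives 8  H  640.

8  H  640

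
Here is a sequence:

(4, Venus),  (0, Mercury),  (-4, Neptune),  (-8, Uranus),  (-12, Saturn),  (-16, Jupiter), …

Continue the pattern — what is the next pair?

(-20, Mars)

First entry: −4 each step; 4, 0, -4, -8, -12, -16 → -20.
Planet — runs backward through the planets Mercury→Neptune: Venus, Mercury, Neptune, Uranus, Saturn, Jupiter → Mars.
Putting it together: (-20, Mars).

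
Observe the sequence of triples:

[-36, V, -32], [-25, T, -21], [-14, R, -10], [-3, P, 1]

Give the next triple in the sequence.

[8, N, 12]

First component: +11 each step; -36, -25, -14, -3 → 8.
Letter goes V, T, R, P → N (letters move back 2 places in the alphabet).
Third component goes -32, -21, -10, 1 → 12 (always 4 more than the first component).
So the next triple is [8, N, 12].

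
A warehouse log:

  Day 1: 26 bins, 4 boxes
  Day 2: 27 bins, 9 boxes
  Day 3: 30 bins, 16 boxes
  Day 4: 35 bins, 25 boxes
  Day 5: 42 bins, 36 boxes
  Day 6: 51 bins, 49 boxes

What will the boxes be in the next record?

Boxes: 4, 9, 16, 25, 36, 49 → 64 (perfect squares: 2², 3², 4², …).

64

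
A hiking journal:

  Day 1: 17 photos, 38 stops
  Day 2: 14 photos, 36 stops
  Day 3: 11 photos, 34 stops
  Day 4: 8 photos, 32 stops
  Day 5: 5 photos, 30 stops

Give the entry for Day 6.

Photos: −3 each step; 17, 14, 11, 8, 5 → 2.
For the stops, −2 each step: 38, 36, 34, 32, 30 → 28.
So the next line is 2 photos, 28 stops.

2 photos, 28 stops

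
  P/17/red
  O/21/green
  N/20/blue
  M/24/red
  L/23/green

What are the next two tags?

K/27/blue then J/26/red

Letter: P, O, N, M, L → K → J (letters move back 1 place in the alphabet).
Second component: 17, 21, 20, 24, 23 → 27 → 26 (alternating steps +4, −1, +4, −1, …).
Colour: repeats red → green → blue, so red, green, blue, red, green → blue → red.
Putting the parts together: K/27/blue and then J/26/red.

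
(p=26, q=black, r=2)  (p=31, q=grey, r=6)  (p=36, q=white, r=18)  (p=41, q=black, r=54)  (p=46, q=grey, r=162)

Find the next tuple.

P goes 26, 31, 36, 41, 46 → 51 (+5 each step).
Q: black, grey, white, black, grey → white (repeats black → grey → white).
R: ×3 each step, so 2, 6, 18, 54, 162 → 486.
Putting it together: (p=51, q=white, r=486).

(p=51, q=white, r=486)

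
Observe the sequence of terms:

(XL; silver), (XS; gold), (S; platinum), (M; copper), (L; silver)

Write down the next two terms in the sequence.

(XL; gold), (XS; platinum)

Size goes XL, XS, S, M, L → XL → XS (runs through clothing sizes XS→XL).
Metal — repeats silver → gold → platinum → copper: silver, gold, platinum, copper, silver → gold → platinum.
So the next two terms are (XL; gold) and (XS; platinum).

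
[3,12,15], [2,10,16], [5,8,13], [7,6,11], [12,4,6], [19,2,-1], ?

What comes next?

[31,0,-13]

First slot: 3, 2, 5, 7, 12, 19 → 31 (each term is the sum of the two before it).
For the second slot, −2 each step: 12, 10, 8, 6, 4, 2 → 0.
Third slot: together with the first slot always sums to 18; 15, 16, 13, 11, 6, -1 → -13.
Putting it together: [31,0,-13].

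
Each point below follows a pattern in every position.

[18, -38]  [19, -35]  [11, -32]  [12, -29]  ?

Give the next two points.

First slot: alternating steps +1, −8, +1, −8, …; 18, 19, 11, 12 → 4 → 5.
Second slot: +3 each step; -38, -35, -32, -29 → -26 → -23.
So the next two points are [4, -26] and [5, -23].

[4, -26], [5, -23]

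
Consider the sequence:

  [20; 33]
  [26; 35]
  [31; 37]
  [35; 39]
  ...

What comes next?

First value: 20, 26, 31, 35 → 38 (differences are 6, 5, 4, … (decreasing by 1 each time)).
For the second value, +2 each step: 33, 35, 37, 39 → 41.
So the next tuple is [38; 41].

[38; 41]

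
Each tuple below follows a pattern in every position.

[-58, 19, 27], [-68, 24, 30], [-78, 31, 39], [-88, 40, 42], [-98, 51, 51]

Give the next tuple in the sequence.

[-108, 64, 54]

First slot: −10 each step, so -58, -68, -78, -88, -98 → -108.
Second slot: differences are 5, 7, 9, … (increasing by 2 each time), so 19, 24, 31, 40, 51 → 64.
Third slot — alternating steps +3, +9, +3, +9, …: 27, 30, 39, 42, 51 → 54.
Combining the parts gives [-108, 64, 54].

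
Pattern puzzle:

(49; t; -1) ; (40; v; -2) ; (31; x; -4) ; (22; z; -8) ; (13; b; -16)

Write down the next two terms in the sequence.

First coordinate: 49, 40, 31, 22, 13 → 4 → -5 (−9 each step).
For the letter, letters move forward 2 places in the alphabet, wrapping Z→A: t, v, x, z, b → d → f.
Third coordinate: ×2 each step, so -1, -2, -4, -8, -16 → -32 → -64.
Putting the parts together: (4; d; -32) and then (-5; f; -64).

(4; d; -32), (-5; f; -64)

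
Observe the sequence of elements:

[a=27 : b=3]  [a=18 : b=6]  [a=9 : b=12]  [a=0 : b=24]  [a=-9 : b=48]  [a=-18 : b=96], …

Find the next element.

A goes 27, 18, 9, 0, -9, -18 → -27 (−9 each step).
B: ×2 each step, so 3, 6, 12, 24, 48, 96 → 192.
Combining the parts gives [a=-27 : b=192].

[a=-27 : b=192]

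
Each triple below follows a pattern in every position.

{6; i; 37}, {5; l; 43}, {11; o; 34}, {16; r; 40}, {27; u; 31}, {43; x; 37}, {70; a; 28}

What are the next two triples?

First coordinate: each term is the sum of the two before it; 6, 5, 11, 16, 27, 43, 70 → 113 → 183.
Letter — letters move forward 3 places in the alphabet, wrapping Z→A: i, l, o, r, u, x, a → d → g.
Third coordinate: alternating steps +6, −9, +6, −9, …, so 37, 43, 34, 40, 31, 37, 28 → 34 → 25.
Putting the parts together: {113; d; 34} and then {183; g; 25}.

{113; d; 34}, {183; g; 25}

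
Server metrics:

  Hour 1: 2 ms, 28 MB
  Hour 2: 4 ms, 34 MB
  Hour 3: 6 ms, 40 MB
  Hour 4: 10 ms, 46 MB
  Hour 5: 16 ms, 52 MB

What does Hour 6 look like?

26 ms, 58 MB

Ms: each term is the sum of the two before it; 2, 4, 6, 10, 16 → 26.
MB: +6 each step, so 28, 34, 40, 46, 52 → 58.
Putting it together: 26 ms, 58 MB.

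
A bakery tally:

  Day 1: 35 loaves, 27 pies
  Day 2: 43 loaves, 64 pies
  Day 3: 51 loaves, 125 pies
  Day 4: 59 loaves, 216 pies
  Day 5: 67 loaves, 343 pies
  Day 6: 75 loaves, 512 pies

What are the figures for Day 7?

Loaves goes 35, 43, 51, 59, 67, 75 → 83 (+8 each step).
Pies — perfect cubes: 3³, 4³, 5³, …: 27, 64, 125, 216, 343, 512 → 729.
So the next line is 83 loaves, 729 pies.

83 loaves, 729 pies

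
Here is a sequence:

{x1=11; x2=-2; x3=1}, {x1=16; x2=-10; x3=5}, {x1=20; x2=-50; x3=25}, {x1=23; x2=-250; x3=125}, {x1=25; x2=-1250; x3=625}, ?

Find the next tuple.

X1 goes 11, 16, 20, 23, 25 → 26 (differences are 5, 4, 3, … (decreasing by 1 each time)).
For the x2, ×5 each step: -2, -10, -50, -250, -1250 → -6250.
X3: ×5 each step, so 1, 5, 25, 125, 625 → 3125.
Combining the parts gives {x1=26; x2=-6250; x3=3125}.

{x1=26; x2=-6250; x3=3125}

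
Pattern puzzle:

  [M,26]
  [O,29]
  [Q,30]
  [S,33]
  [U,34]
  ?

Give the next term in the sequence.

Letter: M, O, Q, S, U → W (letters move forward 2 places in the alphabet).
For the second value, alternating steps +3, +1, +3, +1, …: 26, 29, 30, 33, 34 → 37.
Putting it together: [W,37].

[W,37]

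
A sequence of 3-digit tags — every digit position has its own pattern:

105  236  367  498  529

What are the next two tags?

First digit goes 1, 2, 3, 4, 5 → 6 → 7 (+1 each step, mod 10).
Second digit — +3 each step, mod 10: 0, 3, 6, 9, 2 → 5 → 8.
For the third digit, +1 each step, mod 10: 5, 6, 7, 8, 9 → 0 → 1.
Putting the parts together: 650 and then 781.

650 then 781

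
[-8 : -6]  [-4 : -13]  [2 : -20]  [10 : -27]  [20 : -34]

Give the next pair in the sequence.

First entry goes -8, -4, 2, 10, 20 → 32 (differences are 4, 6, 8, … (increasing by 2 each time)).
For the second entry, −7 each step: -6, -13, -20, -27, -34 → -41.
Putting it together: [32 : -41].

[32 : -41]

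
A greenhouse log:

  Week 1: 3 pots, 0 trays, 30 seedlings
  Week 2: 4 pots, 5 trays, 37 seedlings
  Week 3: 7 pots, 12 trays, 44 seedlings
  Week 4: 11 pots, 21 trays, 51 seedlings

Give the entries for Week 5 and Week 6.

18 pots, 32 trays, 58 seedlings; 29 pots, 45 trays, 65 seedlings

Pots — each term is the sum of the two before it: 3, 4, 7, 11 → 18 → 29.
Trays: differences are 5, 7, 9, … (increasing by 2 each time); 0, 5, 12, 21 → 32 → 45.
Seedlings: 30, 37, 44, 51 → 58 → 65 (+7 each step).
So the next two records are 18 pots, 32 trays, 58 seedlings and 29 pots, 45 trays, 65 seedlings.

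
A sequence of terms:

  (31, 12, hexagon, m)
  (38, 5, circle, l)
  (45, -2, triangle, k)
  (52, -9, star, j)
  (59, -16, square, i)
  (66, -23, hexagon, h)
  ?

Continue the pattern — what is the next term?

(73, -30, circle, g)

First entry — +7 each step: 31, 38, 45, 52, 59, 66 → 73.
Second entry: together with the first entry always sums to 43, so 12, 5, -2, -9, -16, -23 → -30.
Shape: hexagon, circle, triangle, star, square, hexagon → circle (repeats hexagon → circle → triangle → star → square).
Letter: letters move back 1 place in the alphabet; m, l, k, j, i, h → g.
So the next term is (73, -30, circle, g).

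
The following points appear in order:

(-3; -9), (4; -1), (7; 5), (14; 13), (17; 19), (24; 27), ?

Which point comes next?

(27; 33)

First value — alternating steps +7, +3, +7, +3, …: -3, 4, 7, 14, 17, 24 → 27.
Second value: alternating steps +8, +6, +8, +6, …; -9, -1, 5, 13, 19, 27 → 33.
So the next point is (27; 33).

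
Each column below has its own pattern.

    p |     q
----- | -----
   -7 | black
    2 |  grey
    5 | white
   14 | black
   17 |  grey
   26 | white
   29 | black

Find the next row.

Column p: -7, 2, 5, 14, 17, 26, 29 → 38 (alternating steps +9, +3, +9, +3, …).
Column q — repeats black → grey → white: black, grey, white, black, grey, white, black → grey.
Combining the parts gives 38  grey.

38  grey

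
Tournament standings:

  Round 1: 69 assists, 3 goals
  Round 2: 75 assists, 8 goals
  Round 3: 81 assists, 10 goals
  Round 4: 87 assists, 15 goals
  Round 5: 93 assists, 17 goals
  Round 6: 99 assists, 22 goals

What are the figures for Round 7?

Assists: 69, 75, 81, 87, 93, 99 → 105 (+6 each step).
Goals: alternating steps +5, +2, +5, +2, …, so 3, 8, 10, 15, 17, 22 → 24.
So the next line is 105 assists, 24 goals.

105 assists, 24 goals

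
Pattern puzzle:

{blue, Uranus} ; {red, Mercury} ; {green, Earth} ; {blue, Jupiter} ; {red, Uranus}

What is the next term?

{green, Mercury}

Colour: repeats blue → red → green; blue, red, green, blue, red → green.
Planet: Uranus, Mercury, Earth, Jupiter, Uranus → Mercury (repeats Uranus → Mercury → Earth → Jupiter).
So the next term is {green, Mercury}.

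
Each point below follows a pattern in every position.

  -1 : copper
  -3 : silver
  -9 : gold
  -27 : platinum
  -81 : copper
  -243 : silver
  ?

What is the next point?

-729 : gold

First coordinate — ×3 each step: -1, -3, -9, -27, -81, -243 → -729.
Metal: repeats copper → silver → gold → platinum; copper, silver, gold, platinum, copper, silver → gold.
Combining the parts gives -729 : gold.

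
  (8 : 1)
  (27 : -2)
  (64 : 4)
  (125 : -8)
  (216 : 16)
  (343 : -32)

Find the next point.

For the first component, perfect cubes: 2³, 3³, 4³, …: 8, 27, 64, 125, 216, 343 → 512.
Second component goes 1, -2, 4, -8, 16, -32 → 64 (×(-2) each step).
So the next point is (512 : 64).

(512 : 64)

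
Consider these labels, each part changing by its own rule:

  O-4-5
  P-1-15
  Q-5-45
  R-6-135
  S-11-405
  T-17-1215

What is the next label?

Letter: O, P, Q, R, S, T → U (letters move forward 1 place in the alphabet).
Second component: 4, 1, 5, 6, 11, 17 → 28 (each term is the sum of the two before it).
Third component: ×3 each step, so 5, 15, 45, 135, 405, 1215 → 3645.
So the next label is U-28-3645.

U-28-3645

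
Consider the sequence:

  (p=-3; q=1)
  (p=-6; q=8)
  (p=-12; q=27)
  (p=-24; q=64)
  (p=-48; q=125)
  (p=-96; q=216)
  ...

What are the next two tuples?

(p=-192; q=343), (p=-384; q=512)

P: -3, -6, -12, -24, -48, -96 → -192 → -384 (×2 each step).
Q: perfect cubes: 1³, 2³, 3³, …; 1, 8, 27, 64, 125, 216 → 343 → 512.
Putting the parts together: (p=-192; q=343) and then (p=-384; q=512).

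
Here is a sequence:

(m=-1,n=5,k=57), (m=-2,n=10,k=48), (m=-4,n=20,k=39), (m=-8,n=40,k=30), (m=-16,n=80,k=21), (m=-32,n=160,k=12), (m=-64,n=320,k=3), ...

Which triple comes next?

M: -1, -2, -4, -8, -16, -32, -64 → -128 (×2 each step).
N: ×2 each step, so 5, 10, 20, 40, 80, 160, 320 → 640.
For the k, −9 each step: 57, 48, 39, 30, 21, 12, 3 → -6.
Combining the parts gives (m=-128,n=640,k=-6).

(m=-128,n=640,k=-6)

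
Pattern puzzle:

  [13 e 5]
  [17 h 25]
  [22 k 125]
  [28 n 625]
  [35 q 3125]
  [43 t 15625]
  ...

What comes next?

First component: differences are 4, 5, 6, … (increasing by 1 each time), so 13, 17, 22, 28, 35, 43 → 52.
For the letter, letters move forward 3 places in the alphabet: e, h, k, n, q, t → w.
Third component — ×5 each step: 5, 25, 125, 625, 3125, 15625 → 78125.
Combining the parts gives [52 w 78125].

[52 w 78125]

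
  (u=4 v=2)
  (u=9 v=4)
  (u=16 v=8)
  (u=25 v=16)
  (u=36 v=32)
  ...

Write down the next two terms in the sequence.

U: 4, 9, 16, 25, 36 → 49 → 64 (perfect squares: 2², 3², 4², …).
For the v, ×2 each step: 2, 4, 8, 16, 32 → 64 → 128.
So the next two terms are (u=49 v=64) and (u=64 v=128).

(u=49 v=64), (u=64 v=128)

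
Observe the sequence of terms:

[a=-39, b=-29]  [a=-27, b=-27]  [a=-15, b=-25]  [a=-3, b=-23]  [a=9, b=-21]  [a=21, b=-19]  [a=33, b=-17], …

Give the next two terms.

[a=45, b=-15], [a=57, b=-13]

A: +12 each step, so -39, -27, -15, -3, 9, 21, 33 → 45 → 57.
B: +2 each step, so -29, -27, -25, -23, -21, -19, -17 → -15 → -13.
Putting the parts together: [a=45, b=-15] and then [a=57, b=-13].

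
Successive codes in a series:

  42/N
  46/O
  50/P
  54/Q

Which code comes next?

For the first component, +4 each step: 42, 46, 50, 54 → 58.
For the letter, letters move forward 1 place in the alphabet: N, O, P, Q → R.
Combining the parts gives 58/R.

58/R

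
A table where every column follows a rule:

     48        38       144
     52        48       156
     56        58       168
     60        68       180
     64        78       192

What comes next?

68  88  204

For the first component, +4 each step: 48, 52, 56, 60, 64 → 68.
Second component goes 38, 48, 58, 68, 78 → 88 (+10 each step).
For the third component, always 3 × the first component: 144, 156, 168, 180, 192 → 204.
Combining the parts gives 68  88  204.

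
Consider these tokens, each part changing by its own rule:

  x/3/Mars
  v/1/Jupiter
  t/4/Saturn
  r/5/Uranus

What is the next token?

For the letter, letters move back 2 places in the alphabet: x, v, t, r → p.
Second component — each term is the sum of the two before it: 3, 1, 4, 5 → 9.
Planet: Mars, Jupiter, Saturn, Uranus → Neptune (runs through the planets Mercury→Neptune).
So the next token is p/9/Neptune.

p/9/Neptune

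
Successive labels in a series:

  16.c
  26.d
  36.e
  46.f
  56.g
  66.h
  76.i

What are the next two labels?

First component: +10 each step; 16, 26, 36, 46, 56, 66, 76 → 86 → 96.
Letter: letters move forward 1 place in the alphabet; c, d, e, f, g, h, i → j → k.
Putting the parts together: 86.j and then 96.k.

86.j, 96.k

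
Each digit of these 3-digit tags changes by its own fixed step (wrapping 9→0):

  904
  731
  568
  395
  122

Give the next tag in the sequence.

959

First digit goes 9, 7, 5, 3, 1 → 9 (−2 each step, mod 10).
Second digit: +3 each step, mod 10, so 0, 3, 6, 9, 2 → 5.
Third digit: 4, 1, 8, 5, 2 → 9 (−3 each step, mod 10).
Putting it together: 959.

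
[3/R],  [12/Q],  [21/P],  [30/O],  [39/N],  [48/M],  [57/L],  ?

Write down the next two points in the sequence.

[66/K], [75/J]

First slot: 3, 12, 21, 30, 39, 48, 57 → 66 → 75 (+9 each step).
Letter goes R, Q, P, O, N, M, L → K → J (letters move back 1 place in the alphabet).
So the next two points are [66/K] and [75/J].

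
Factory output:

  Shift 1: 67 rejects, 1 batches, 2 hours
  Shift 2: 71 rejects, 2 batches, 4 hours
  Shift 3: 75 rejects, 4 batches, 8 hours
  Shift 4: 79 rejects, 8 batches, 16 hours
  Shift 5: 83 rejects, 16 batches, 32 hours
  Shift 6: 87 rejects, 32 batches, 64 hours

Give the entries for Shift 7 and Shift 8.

91 rejects, 64 batches, 128 hours; 95 rejects, 128 batches, 256 hours

Rejects: +4 each step, so 67, 71, 75, 79, 83, 87 → 91 → 95.
Batches: ×2 each step; 1, 2, 4, 8, 16, 32 → 64 → 128.
Hours: ×2 each step, so 2, 4, 8, 16, 32, 64 → 128 → 256.
So the next two rows are 91 rejects, 64 batches, 128 hours and 95 rejects, 128 batches, 256 hours.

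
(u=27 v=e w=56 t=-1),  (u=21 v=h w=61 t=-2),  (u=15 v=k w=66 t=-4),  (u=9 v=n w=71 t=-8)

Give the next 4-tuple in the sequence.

(u=3 v=q w=76 t=-16)

U: −6 each step; 27, 21, 15, 9 → 3.
V: e, h, k, n → q (letters move forward 3 places in the alphabet).
W: 56, 61, 66, 71 → 76 (+5 each step).
For the t, ×2 each step: -1, -2, -4, -8 → -16.
Putting it together: (u=3 v=q w=76 t=-16).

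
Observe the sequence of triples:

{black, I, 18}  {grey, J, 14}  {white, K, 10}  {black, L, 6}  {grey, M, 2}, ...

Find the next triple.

Shade goes black, grey, white, black, grey → white (repeats black → grey → white).
For the letter, letters move forward 1 place in the alphabet: I, J, K, L, M → N.
Third value — −4 each step: 18, 14, 10, 6, 2 → -2.
So the next triple is {white, N, -2}.

{white, N, -2}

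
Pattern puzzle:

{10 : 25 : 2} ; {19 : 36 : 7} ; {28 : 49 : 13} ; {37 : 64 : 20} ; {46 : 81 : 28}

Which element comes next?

{55 : 100 : 37}

For the first slot, +9 each step: 10, 19, 28, 37, 46 → 55.
Second slot goes 25, 36, 49, 64, 81 → 100 (perfect squares: 5², 6², 7², …).
For the third slot, differences are 5, 6, 7, … (increasing by 1 each time): 2, 7, 13, 20, 28 → 37.
Combining the parts gives {55 : 100 : 37}.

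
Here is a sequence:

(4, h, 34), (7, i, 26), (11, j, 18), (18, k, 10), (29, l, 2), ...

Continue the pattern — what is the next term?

(47, m, -6)

First part goes 4, 7, 11, 18, 29 → 47 (each term is the sum of the two before it).
Letter — letters move forward 1 place in the alphabet: h, i, j, k, l → m.
Third part: −8 each step, so 34, 26, 18, 10, 2 → -6.
Putting it together: (47, m, -6).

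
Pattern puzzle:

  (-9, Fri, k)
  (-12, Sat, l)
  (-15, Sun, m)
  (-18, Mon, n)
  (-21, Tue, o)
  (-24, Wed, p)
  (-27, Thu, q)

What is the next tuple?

(-30, Fri, r)

First slot — −3 each step: -9, -12, -15, -18, -21, -24, -27 → -30.
Day — runs through the weekdays Mon→Sun: Fri, Sat, Sun, Mon, Tue, Wed, Thu → Fri.
Letter: letters move forward 1 place in the alphabet, so k, l, m, n, o, p, q → r.
Combining the parts gives (-30, Fri, r).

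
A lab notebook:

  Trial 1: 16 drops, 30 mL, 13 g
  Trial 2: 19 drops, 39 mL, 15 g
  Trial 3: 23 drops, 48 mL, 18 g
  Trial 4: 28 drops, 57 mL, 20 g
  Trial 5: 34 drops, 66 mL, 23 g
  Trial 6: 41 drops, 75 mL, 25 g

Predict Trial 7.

49 drops, 84 mL, 28 g

Drops goes 16, 19, 23, 28, 34, 41 → 49 (differences are 3, 4, 5, … (increasing by 1 each time)).
ML — +9 each step: 30, 39, 48, 57, 66, 75 → 84.
G: alternating steps +2, +3, +2, +3, …, so 13, 15, 18, 20, 23, 25 → 28.
So the next row is 49 drops, 84 mL, 28 g.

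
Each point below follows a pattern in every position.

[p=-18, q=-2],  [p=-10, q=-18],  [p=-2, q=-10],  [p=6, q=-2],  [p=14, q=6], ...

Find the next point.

P: +8 each step; -18, -10, -2, 6, 14 → 22.
Q — always the previous value of the p: -2, -18, -10, -2, 6 → 14.
Combining the parts gives [p=22, q=14].

[p=22, q=14]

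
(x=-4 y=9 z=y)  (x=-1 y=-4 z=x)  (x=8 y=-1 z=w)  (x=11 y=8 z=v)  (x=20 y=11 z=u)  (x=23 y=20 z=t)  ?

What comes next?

X — alternating steps +3, +9, +3, +9, …: -4, -1, 8, 11, 20, 23 → 32.
Y — always the previous value of the x: 9, -4, -1, 8, 11, 20 → 23.
Z — letters move back 1 place in the alphabet: y, x, w, v, u, t → s.
So the next tuple is (x=32 y=23 z=s).

(x=32 y=23 z=s)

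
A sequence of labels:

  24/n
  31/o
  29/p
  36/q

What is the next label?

First component: alternating steps +7, −2, +7, −2, …, so 24, 31, 29, 36 → 34.
Letter: n, o, p, q → r (letters move forward 1 place in the alphabet).
Putting it together: 34/r.

34/r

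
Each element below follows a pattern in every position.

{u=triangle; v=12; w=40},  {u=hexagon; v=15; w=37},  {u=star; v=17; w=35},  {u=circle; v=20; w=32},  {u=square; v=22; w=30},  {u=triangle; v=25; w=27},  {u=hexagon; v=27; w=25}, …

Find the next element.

{u=star; v=30; w=22}

U: repeats triangle → hexagon → star → circle → square; triangle, hexagon, star, circle, square, triangle, hexagon → star.
V: alternating steps +3, +2, +3, +2, …; 12, 15, 17, 20, 22, 25, 27 → 30.
W: together with the v always sums to 52, so 40, 37, 35, 32, 30, 27, 25 → 22.
So the next element is {u=star; v=30; w=22}.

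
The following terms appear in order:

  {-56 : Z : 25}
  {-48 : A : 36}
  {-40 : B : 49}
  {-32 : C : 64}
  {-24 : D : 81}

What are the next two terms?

{-16 : E : 100}, {-8 : F : 121}

First component goes -56, -48, -40, -32, -24 → -16 → -8 (+8 each step).
Letter: letters move forward 1 place in the alphabet, wrapping Z→A, so Z, A, B, C, D → E → F.
Third component goes 25, 36, 49, 64, 81 → 100 → 121 (perfect squares: 5², 6², 7², …).
So the next two terms are {-16 : E : 100} and {-8 : F : 121}.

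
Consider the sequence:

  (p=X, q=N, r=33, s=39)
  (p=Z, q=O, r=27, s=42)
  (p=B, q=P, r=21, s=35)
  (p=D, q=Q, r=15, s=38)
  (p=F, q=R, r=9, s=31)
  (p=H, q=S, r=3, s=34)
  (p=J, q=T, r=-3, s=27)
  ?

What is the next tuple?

P: letters move forward 2 places in the alphabet, wrapping Z→A; X, Z, B, D, F, H, J → L.
Q: letters move forward 1 place in the alphabet; N, O, P, Q, R, S, T → U.
For the r, −6 each step: 33, 27, 21, 15, 9, 3, -3 → -9.
S: alternating steps +3, −7, +3, −7, …, so 39, 42, 35, 38, 31, 34, 27 → 30.
So the next tuple is (p=L, q=U, r=-9, s=30).

(p=L, q=U, r=-9, s=30)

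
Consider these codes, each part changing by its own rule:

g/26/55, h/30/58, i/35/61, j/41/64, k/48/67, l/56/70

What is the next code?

m/65/73

Letter — letters move forward 1 place in the alphabet: g, h, i, j, k, l → m.
For the second component, differences are 4, 5, 6, … (increasing by 1 each time): 26, 30, 35, 41, 48, 56 → 65.
For the third component, +3 each step: 55, 58, 61, 64, 67, 70 → 73.
Putting it together: m/65/73.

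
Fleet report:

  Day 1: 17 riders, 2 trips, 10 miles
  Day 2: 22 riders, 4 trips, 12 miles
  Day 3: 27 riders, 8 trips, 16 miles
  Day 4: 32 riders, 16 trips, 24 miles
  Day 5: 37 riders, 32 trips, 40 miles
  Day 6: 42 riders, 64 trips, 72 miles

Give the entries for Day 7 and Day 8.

47 riders, 128 trips, 136 miles; 52 riders, 256 trips, 264 miles

Riders: +5 each step; 17, 22, 27, 32, 37, 42 → 47 → 52.
For the trips, ×2 each step: 2, 4, 8, 16, 32, 64 → 128 → 256.
Miles: 10, 12, 16, 24, 40, 72 → 136 → 264 (always 8 more than the trips).
So the next two records are 47 riders, 128 trips, 136 miles and 52 riders, 256 trips, 264 miles.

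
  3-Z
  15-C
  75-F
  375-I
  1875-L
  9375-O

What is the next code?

46875-R

First component — ×5 each step: 3, 15, 75, 375, 1875, 9375 → 46875.
For the letter, letters move forward 3 places in the alphabet, wrapping Z→A: Z, C, F, I, L, O → R.
Putting it together: 46875-R.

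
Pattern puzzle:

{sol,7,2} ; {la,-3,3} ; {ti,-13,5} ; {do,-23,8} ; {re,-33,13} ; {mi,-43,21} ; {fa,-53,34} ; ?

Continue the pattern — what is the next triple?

Note: runs through the solfège scale do→ti; sol, la, ti, do, re, mi, fa → sol.
Second coordinate goes 7, -3, -13, -23, -33, -43, -53 → -63 (−10 each step).
Third coordinate goes 2, 3, 5, 8, 13, 21, 34 → 55 (each term is the sum of the two before it).
Putting it together: {sol,-63,55}.

{sol,-63,55}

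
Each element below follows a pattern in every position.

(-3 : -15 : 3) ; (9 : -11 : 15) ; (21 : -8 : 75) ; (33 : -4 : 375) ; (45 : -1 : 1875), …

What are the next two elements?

(57 : 3 : 9375), (69 : 6 : 46875)

First value — +12 each step: -3, 9, 21, 33, 45 → 57 → 69.
Second value: -15, -11, -8, -4, -1 → 3 → 6 (alternating steps +4, +3, +4, +3, …).
For the third value, ×5 each step: 3, 15, 75, 375, 1875 → 9375 → 46875.
Putting the parts together: (57 : 3 : 9375) and then (69 : 6 : 46875).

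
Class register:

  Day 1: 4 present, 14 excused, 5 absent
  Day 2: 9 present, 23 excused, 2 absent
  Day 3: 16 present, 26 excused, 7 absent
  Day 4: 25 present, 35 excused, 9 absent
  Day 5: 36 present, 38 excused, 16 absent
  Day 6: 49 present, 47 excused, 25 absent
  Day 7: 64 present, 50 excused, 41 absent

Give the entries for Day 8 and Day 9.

Present goes 4, 9, 16, 25, 36, 49, 64 → 81 → 100 (perfect squares: 2², 3², 4², …).
Excused — alternating steps +9, +3, +9, +3, …: 14, 23, 26, 35, 38, 47, 50 → 59 → 62.
Absent: 5, 2, 7, 9, 16, 25, 41 → 66 → 107 (each term is the sum of the two before it).
Putting the parts together: 81 present, 59 excused, 66 absent and then 100 present, 62 excused, 107 absent.

81 present, 59 excused, 66 absent; 100 present, 62 excused, 107 absent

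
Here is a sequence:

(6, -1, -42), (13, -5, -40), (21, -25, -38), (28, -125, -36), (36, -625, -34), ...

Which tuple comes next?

(43, -3125, -32)

First component: alternating steps +7, +8, +7, +8, …, so 6, 13, 21, 28, 36 → 43.
For the second component, ×5 each step: -1, -5, -25, -125, -625 → -3125.
For the third component, +2 each step: -42, -40, -38, -36, -34 → -32.
So the next tuple is (43, -3125, -32).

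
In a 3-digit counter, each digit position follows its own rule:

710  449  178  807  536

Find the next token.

265

First digit: −3 each step, mod 10; 7, 4, 1, 8, 5 → 2.
For the second digit, +3 each step, mod 10: 1, 4, 7, 0, 3 → 6.
For the third digit, −1 each step, mod 10: 0, 9, 8, 7, 6 → 5.
So the next token is 265.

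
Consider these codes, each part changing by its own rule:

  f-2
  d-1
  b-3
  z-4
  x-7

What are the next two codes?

Letter: f, d, b, z, x → v → t (letters move back 2 places in the alphabet, wrapping A→Z).
Second component: each term is the sum of the two before it, so 2, 1, 3, 4, 7 → 11 → 18.
So the next two codes are v-11 and t-18.

v-11, t-18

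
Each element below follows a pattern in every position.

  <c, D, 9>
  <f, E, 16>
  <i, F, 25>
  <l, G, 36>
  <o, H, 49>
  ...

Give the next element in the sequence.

<r, I, 64>

First letter: c, f, i, l, o → r (letters move forward 3 places in the alphabet).
Second letter: D, E, F, G, H → I (letters move forward 1 place in the alphabet).
For the third component, perfect squares: 3², 4², 5², …: 9, 16, 25, 36, 49 → 64.
Combining the parts gives <r, I, 64>.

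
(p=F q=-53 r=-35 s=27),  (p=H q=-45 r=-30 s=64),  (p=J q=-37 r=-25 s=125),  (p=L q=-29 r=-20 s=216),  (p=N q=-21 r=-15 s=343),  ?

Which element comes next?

(p=P q=-13 r=-10 s=512)

P — letters move forward 2 places in the alphabet: F, H, J, L, N → P.
For the q, +8 each step: -53, -45, -37, -29, -21 → -13.
R — +5 each step: -35, -30, -25, -20, -15 → -10.
S — perfect cubes: 3³, 4³, 5³, …: 27, 64, 125, 216, 343 → 512.
Putting it together: (p=P q=-13 r=-10 s=512).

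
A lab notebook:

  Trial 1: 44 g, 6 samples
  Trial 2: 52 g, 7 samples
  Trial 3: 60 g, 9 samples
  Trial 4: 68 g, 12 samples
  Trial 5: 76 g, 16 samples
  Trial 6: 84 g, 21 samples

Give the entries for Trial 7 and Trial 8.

92 g, 27 samples; 100 g, 34 samples

G — +8 each step: 44, 52, 60, 68, 76, 84 → 92 → 100.
For the samples, differences are 1, 2, 3, … (increasing by 1 each time): 6, 7, 9, 12, 16, 21 → 27 → 34.
Putting the parts together: 92 g, 27 samples and then 100 g, 34 samples.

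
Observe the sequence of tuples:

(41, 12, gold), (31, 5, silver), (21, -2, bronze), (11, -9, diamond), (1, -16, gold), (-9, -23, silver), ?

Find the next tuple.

First component: −10 each step, so 41, 31, 21, 11, 1, -9 → -19.
Second component: 12, 5, -2, -9, -16, -23 → -30 (−7 each step).
Rank: gold, silver, bronze, diamond, gold, silver → bronze (repeats gold → silver → bronze → diamond).
Putting it together: (-19, -30, bronze).

(-19, -30, bronze)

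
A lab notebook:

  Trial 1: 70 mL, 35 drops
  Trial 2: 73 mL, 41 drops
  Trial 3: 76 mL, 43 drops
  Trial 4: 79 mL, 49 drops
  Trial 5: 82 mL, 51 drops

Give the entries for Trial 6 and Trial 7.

For the mL, +3 each step: 70, 73, 76, 79, 82 → 85 → 88.
Drops — alternating steps +6, +2, +6, +2, …: 35, 41, 43, 49, 51 → 57 → 59.
Putting the parts together: 85 mL, 57 drops and then 88 mL, 59 drops.

85 mL, 57 drops; 88 mL, 59 drops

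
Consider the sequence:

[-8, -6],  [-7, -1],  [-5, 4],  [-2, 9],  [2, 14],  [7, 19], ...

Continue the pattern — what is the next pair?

[13, 24]

First coordinate: differences are 1, 2, 3, … (increasing by 1 each time), so -8, -7, -5, -2, 2, 7 → 13.
Second coordinate: +5 each step, so -6, -1, 4, 9, 14, 19 → 24.
Putting it together: [13, 24].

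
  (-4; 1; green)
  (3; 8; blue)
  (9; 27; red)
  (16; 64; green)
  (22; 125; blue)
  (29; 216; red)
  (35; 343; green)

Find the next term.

(42; 512; blue)

First entry: alternating steps +7, +6, +7, +6, …; -4, 3, 9, 16, 22, 29, 35 → 42.
Second entry: perfect cubes: 1³, 2³, 3³, …, so 1, 8, 27, 64, 125, 216, 343 → 512.
Colour: repeats green → blue → red; green, blue, red, green, blue, red, green → blue.
Putting it together: (42; 512; blue).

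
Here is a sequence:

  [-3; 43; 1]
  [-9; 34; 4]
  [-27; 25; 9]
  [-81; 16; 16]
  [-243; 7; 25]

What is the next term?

[-729; -2; 36]

First value — ×3 each step: -3, -9, -27, -81, -243 → -729.
Second value — −9 each step: 43, 34, 25, 16, 7 → -2.
Third value: perfect squares: 1², 2², 3², …, so 1, 4, 9, 16, 25 → 36.
So the next term is [-729; -2; 36].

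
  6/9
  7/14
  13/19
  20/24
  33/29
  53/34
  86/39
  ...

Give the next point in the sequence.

139/44

First part: each term is the sum of the two before it, so 6, 7, 13, 20, 33, 53, 86 → 139.
Second part goes 9, 14, 19, 24, 29, 34, 39 → 44 (+5 each step).
Putting it together: 139/44.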